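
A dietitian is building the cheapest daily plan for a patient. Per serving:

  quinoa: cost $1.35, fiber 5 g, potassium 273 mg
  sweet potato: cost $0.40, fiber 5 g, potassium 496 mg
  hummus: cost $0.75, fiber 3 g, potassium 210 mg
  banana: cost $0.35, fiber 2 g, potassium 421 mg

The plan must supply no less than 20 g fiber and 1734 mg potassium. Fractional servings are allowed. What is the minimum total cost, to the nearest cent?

The cheapest plan sits at a corner of the feasible region — with two constraints it uses at most two foods.
quinoa only: max(20/5, 1734/273) = 6.352 servings → $8.57.
sweet potato only: max(20/5, 1734/496) = 4 servings → $1.60.
hummus only: max(20/3, 1734/210) = 8.257 servings → $6.19.
banana only: max(20/2, 1734/421) = 10 servings → $3.50.
quinoa + sweet potato with both tight: 1.121 servings and 2.879 servings → $2.67.
quinoa + hummus: intersection lies outside the first quadrant.
quinoa + banana with both tight: 3.176 servings and 2.059 servings → $5.01.
sweet potato + hummus with both tight: 2.288 servings and 2.854 servings → $3.06.
sweet potato + banana with both targets exact would need a negative amount; discard.
hummus + banana with both tight: 5.874 servings and 1.189 servings → $4.82.
So the least-cost plan costs $1.60.

$1.60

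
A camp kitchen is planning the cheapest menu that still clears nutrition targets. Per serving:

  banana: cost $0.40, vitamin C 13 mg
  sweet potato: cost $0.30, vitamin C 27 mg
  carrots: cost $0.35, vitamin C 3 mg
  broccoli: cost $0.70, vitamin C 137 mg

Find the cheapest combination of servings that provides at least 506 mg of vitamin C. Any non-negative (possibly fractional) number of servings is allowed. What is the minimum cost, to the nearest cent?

Cost per mg of vitamin C: broccoli $0.0051, sweet potato $0.0111, banana $0.0308, carrots $0.1167.
With no serving limits, use only broccoli: 506 mg / 137 mg = 3.693 servings × $0.70 = $2.59.

$2.59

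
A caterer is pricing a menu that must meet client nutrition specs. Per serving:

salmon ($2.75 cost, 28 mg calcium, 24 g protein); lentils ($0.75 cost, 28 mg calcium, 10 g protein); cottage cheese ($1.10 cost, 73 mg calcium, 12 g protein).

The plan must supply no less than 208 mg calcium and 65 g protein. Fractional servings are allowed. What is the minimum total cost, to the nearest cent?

A basic optimal solution has at most two foods positive. Try each food alone and each pair with both targets met exactly.
salmon only: max(208/28, 65/24) = 7.429 servings → $20.43.
lentils only: max(208/28, 65/10) = 7.429 servings → $5.57.
cottage cheese only: max(208/73, 65/12) = 5.417 servings → $5.96.
salmon + lentils: the both-tight solution has a negative serving — not a feasible corner.
salmon + cottage cheese with both tight: 1.588 servings and 2.24 servings → $6.83.
lentils + cottage cheese with both tight: 5.708 servings and 0.6599 servings → $5.01.
Cheapest feasible corner: $5.01.

$5.01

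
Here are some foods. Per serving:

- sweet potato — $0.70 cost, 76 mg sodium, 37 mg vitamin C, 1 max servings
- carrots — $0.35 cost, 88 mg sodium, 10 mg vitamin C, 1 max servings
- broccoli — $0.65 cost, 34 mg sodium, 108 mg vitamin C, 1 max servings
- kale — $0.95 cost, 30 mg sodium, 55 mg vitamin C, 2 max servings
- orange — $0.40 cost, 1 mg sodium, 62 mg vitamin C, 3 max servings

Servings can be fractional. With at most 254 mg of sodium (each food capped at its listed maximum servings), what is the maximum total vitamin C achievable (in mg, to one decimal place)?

450.2 mg

Vitamin C per mg sodium: orange 62, broccoli 3.176, kale 1.833, sweet potato 0.4868, carrots 0.1136.
Take 3 servings of orange: uses 3 mg sodium, +186.0 mg vitamin C (running total 186.0 mg).
Take 1 serving of broccoli: uses 34 mg sodium, +108.0 mg vitamin C (running total 294.0 mg).
Take 2 servings of kale: uses 60 mg sodium, +110.0 mg vitamin C (running total 404.0 mg).
Take 1 serving of sweet potato: uses 76 mg sodium, +37.0 mg vitamin C (running total 441.0 mg).
Take 0.9205 servings of carrots: uses 81 mg sodium, +9.2 mg vitamin C (running total 450.2 mg).
Greedy by best ratio exhausts the sodium allowance optimally: 450.2 mg.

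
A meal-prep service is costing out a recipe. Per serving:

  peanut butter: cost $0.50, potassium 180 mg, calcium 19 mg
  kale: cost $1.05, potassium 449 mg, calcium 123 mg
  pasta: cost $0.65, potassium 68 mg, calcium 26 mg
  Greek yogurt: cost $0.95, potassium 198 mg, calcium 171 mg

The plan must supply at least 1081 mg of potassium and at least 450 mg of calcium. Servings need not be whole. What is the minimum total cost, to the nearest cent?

peanut butter only: max(1081/180, 450/19) = 23.68 servings → $11.84.
kale only: max(1081/449, 450/123) = 3.659 servings → $3.84.
pasta only: max(1081/68, 450/26) = 17.31 servings → $11.25.
Greek yogurt only: max(1081/198, 450/171) = 5.46 servings → $5.19.
peanut butter + kale with both targets exact would need a negative amount; discard.
peanut butter + pasta: the both-tight solution has a negative serving — not a feasible corner.
peanut butter + Greek yogurt with both tight: 3.544 servings and 2.238 servings → $3.90.
kale + pasta with both targets exact would need a negative amount; discard.
kale + Greek yogurt with both tight: 1.826 servings and 1.318 servings → $3.17.
pasta + Greek yogurt with both tight: 14.78 servings and 0.3849 servings → $9.97.
Cheapest feasible corner: $3.17.

$3.17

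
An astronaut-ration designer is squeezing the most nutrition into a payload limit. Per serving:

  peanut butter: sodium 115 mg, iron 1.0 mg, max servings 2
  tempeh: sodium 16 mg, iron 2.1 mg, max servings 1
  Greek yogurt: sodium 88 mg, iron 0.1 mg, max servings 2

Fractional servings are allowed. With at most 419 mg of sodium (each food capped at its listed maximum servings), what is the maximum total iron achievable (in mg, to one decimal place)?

Iron per mg sodium: tempeh 0.1313, peanut butter 0.008696, Greek yogurt 0.001136.
Take 1 serving of tempeh: uses 16 mg sodium, +2.1 mg iron (running total 2.1 mg).
Take 2 servings of peanut butter: uses 230 mg sodium, +2.0 mg iron (running total 4.1 mg).
Take 1.966 servings of Greek yogurt: uses 173 mg sodium, +0.2 mg iron (running total 4.3 mg).
Greedy by best ratio exhausts the sodium allowance optimally: 4.3 mg.

4.3 mg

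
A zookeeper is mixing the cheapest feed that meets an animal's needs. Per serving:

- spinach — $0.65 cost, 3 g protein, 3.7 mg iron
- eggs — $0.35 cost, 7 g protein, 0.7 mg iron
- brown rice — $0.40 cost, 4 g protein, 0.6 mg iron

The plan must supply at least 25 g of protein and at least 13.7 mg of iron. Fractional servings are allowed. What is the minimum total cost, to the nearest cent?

Two binding constraints pin down two serving amounts, so the optimal mix uses at most two foods. The candidates are each food alone (scaled to the tighter of protein/iron) and each pair with both constraints tight.
spinach only: max(25/3, 13.7/3.7) = 8.333 servings → $5.42.
eggs only: max(25/7, 13.7/0.7) = 19.57 servings → $6.85.
brown rice only: max(25/4, 13.7/0.6) = 22.83 servings → $9.13.
spinach + eggs with both tight: 3.294 servings and 2.16 servings → $2.90.
spinach + brown rice with both tight: 3.062 servings and 3.954 servings → $3.57.
eggs + brown rice with both targets exact would need a negative amount; discard.
So the least-cost plan costs $2.90.

$2.90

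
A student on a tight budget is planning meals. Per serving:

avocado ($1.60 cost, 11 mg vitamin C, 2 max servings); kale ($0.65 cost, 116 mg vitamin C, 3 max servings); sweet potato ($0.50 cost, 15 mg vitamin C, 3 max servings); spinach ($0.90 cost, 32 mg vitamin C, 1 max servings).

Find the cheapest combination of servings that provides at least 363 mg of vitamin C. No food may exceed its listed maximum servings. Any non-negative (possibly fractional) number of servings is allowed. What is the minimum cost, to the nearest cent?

Cost per mg of vitamin C: kale $0.0056, spinach $0.0281, sweet potato $0.0333, avocado $0.1455.
Take 3 servings of kale: +348.0 mg vitamin C for $1.95 (total $1.95, still need 15.0 mg).
Take 0.4688 servings of spinach: +15.0 mg vitamin C for $0.42 (total $2.37, still need 0.0 mg).
Greedy by cheapest-per-mg is optimal for a single linear constraint, so the minimum cost is $2.37.

$2.37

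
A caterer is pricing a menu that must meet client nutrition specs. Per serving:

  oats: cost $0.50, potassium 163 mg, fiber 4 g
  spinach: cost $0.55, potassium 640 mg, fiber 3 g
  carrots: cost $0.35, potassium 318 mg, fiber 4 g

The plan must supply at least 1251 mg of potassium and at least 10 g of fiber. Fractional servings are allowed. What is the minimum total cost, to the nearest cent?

oats only: max(1251/163, 10/4) = 7.675 servings → $3.84.
spinach only: max(1251/640, 10/3) = 3.333 servings → $1.83.
carrots only: max(1251/318, 10/4) = 3.934 servings → $1.38.
oats + spinach with both tight: 1.278 servings and 1.629 servings → $1.54.
oats + carrots with both targets exact would need a negative amount; discard.
spinach + carrots with both tight: 1.136 servings and 1.648 servings → $1.20.
Cheapest feasible corner: $1.20.

$1.20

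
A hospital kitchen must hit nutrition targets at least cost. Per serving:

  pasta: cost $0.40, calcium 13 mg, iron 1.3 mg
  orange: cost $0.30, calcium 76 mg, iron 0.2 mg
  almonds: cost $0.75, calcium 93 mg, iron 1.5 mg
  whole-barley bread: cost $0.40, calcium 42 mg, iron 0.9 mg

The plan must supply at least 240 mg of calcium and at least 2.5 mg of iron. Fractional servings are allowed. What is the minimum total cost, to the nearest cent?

$1.46

With two linear requirements the optimum uses one or two foods; enumerate the corners.
pasta only: max(240/13, 2.5/1.3) = 18.46 servings → $7.38.
orange only: max(240/76, 2.5/0.2) = 12.5 servings → $3.75.
almonds only: max(240/93, 2.5/1.5) = 2.581 servings → $1.94.
whole-barley bread only: max(240/42, 2.5/0.9) = 5.714 servings → $2.29.
pasta + orange with both tight: 1.476 servings and 2.905 servings → $1.46.
pasta + almonds: intersection lies outside the first quadrant.
pasta + whole-barley bread with both targets exact would need a negative amount; discard.
orange + almonds with both tight: 1.336 servings and 1.488 servings → $1.52.
orange + whole-barley bread with both tight: 1.85 servings and 2.367 servings → $1.50.
almonds + whole-barley bread: intersection lies outside the first quadrant.
So the least-cost plan costs $1.46.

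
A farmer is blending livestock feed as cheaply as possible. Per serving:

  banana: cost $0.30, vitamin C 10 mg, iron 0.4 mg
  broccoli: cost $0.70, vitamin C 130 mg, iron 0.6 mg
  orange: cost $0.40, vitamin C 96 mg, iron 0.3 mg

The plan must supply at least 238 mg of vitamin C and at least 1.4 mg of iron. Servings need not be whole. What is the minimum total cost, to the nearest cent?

Minimising a linear cost over {vitamin C ≥ 238, iron ≥ 1.4, servings ≥ 0} — the optimum is at a vertex, using one or two foods.
banana only: max(238/10, 1.4/0.4) = 23.8 servings → $7.14.
broccoli only: max(238/130, 1.4/0.6) = 2.333 servings → $1.63.
orange only: max(238/96, 1.4/0.3) = 4.667 servings → $1.87.
banana + broccoli with both tight: 0.8522 servings and 1.765 servings → $1.49.
banana + orange with both tight: 1.78 servings and 2.294 servings → $1.45.
broccoli + orange with both targets exact would need a negative amount; discard.
So the least-cost plan costs $1.45.

$1.45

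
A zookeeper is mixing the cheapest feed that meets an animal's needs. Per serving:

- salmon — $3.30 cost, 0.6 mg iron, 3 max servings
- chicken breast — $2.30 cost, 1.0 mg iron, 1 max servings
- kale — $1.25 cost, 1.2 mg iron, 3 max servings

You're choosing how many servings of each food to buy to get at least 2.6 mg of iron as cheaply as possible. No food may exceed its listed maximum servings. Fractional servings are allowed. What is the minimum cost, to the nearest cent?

$2.71

Cost per mg of iron: kale $1.0417, chicken breast $2.3000, salmon $5.5000.
Take 2.167 servings of kale: +2.6 mg iron for $2.71 (total $2.71, still need 0.0 mg).
Filling from the cheapest source first is optimal under one linear minimum: $2.71.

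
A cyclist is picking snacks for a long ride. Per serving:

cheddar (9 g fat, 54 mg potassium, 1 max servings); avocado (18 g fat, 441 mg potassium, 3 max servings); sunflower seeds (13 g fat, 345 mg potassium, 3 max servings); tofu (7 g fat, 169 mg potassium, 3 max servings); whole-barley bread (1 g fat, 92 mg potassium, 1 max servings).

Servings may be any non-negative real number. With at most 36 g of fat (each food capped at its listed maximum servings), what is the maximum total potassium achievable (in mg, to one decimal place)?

1020.8 mg

Potassium per g fat: whole-barley bread 92, sunflower seeds 26.54, avocado 24.5, tofu 24.14, cheddar 6.
Take 1 serving of whole-barley bread: uses 1 g fat, +92.0 mg potassium (running total 92.0 mg).
Take 2.692 servings of sunflower seeds: uses 35 g fat, +928.8 mg potassium (running total 1020.8 mg).
Greedy by best ratio exhausts the fat allowance optimally: 1020.8 mg.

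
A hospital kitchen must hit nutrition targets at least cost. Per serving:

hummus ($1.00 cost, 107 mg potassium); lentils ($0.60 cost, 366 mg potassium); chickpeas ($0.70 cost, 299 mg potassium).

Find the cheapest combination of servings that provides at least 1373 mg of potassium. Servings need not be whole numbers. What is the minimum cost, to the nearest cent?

$2.25

Cost per mg of potassium: lentils $0.0016, chickpeas $0.0023, hummus $0.0093.
With no serving limits, use only lentils: 1373 mg / 366 mg = 3.751 servings × $0.60 = $2.25.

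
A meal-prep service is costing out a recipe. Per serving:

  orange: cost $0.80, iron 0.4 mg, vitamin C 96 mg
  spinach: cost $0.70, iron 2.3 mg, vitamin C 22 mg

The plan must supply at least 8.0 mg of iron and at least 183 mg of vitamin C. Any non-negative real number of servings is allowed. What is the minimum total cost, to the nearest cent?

Check every corner: each single food scaled to meet both minima, and each pair solved so both constraints bind.
orange only: max(8.0/0.4, 183/96) = 20 servings → $16.00.
spinach only: max(8.0/2.3, 183/22) = 8.318 servings → $5.82.
orange + spinach with both tight: 1.155 servings and 3.277 servings → $3.22.
The minimum over all feasible corners is $3.22.

$3.22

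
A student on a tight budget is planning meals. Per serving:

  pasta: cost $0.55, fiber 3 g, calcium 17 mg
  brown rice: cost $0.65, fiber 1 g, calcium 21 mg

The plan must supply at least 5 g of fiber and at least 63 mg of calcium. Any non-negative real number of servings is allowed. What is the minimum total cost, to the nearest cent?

A basic optimal solution has at most two foods positive. Try each food alone and each pair with both targets met exactly.
pasta only: max(5/3, 63/17) = 3.706 servings → $2.04.
brown rice only: max(5/1, 63/21) = 5 servings → $3.25.
pasta + brown rice with both tight: 0.913 servings and 2.261 servings → $1.97.
So the least-cost plan costs $1.97.

$1.97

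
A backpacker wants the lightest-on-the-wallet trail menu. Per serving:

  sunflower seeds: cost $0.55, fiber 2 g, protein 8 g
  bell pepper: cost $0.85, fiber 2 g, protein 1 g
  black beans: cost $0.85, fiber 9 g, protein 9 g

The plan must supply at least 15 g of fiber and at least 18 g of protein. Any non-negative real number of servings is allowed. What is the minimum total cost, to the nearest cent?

Check every corner: each single food scaled to meet both minima, and each pair solved so both constraints bind.
sunflower seeds only: max(15/2, 18/8) = 7.5 servings → $4.12.
bell pepper only: max(15/2, 18/1) = 18 servings → $15.30.
black beans only: max(15/9, 18/9) = 2 servings → $1.70.
sunflower seeds + bell pepper with both tight: 1.5 servings and 6 servings → $5.92.
sunflower seeds + black beans with both tight: 0.5 servings and 1.556 servings → $1.60.
bell pepper + black beans: the both-tight solution has a negative serving — not a feasible corner.
Cheapest feasible corner: $1.60.

$1.60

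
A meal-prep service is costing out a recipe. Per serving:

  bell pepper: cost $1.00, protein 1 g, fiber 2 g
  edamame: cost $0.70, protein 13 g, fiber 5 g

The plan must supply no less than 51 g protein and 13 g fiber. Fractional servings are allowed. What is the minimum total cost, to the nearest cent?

Check every corner: each single food scaled to meet both minima, and each pair solved so both constraints bind.
bell pepper only: max(51/1, 13/2) = 51 servings → $51.00.
edamame only: max(51/13, 13/5) = 3.923 servings → $2.75.
bell pepper + edamame with both targets exact would need a negative amount; discard.
So the least-cost plan costs $2.75.

$2.75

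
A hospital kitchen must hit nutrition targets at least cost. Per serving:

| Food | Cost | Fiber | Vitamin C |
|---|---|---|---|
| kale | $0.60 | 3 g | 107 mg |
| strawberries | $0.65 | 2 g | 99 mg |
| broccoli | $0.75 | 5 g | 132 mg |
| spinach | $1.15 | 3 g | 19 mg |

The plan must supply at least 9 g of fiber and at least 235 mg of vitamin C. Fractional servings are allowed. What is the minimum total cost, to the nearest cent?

$1.35

kale only: max(9/3, 235/107) = 3 servings → $1.80.
strawberries only: max(9/2, 235/99) = 4.5 servings → $2.92.
broccoli only: max(9/5, 235/132) = 1.8 servings → $1.35.
spinach only: max(9/3, 235/19) = 12.37 servings → $14.22.
kale + strawberries: the both-tight solution has a negative serving — not a feasible corner.
kale + broccoli: intersection lies outside the first quadrant.
kale + spinach with both tight: 2.023 servings and 0.9773 servings → $2.34.
strawberries + broccoli with both targets exact would need a negative amount; discard.
strawberries + spinach with both tight: 2.062 servings and 1.625 servings → $3.21.
broccoli + spinach with both tight: 1.774 servings and 0.04319 servings → $1.38.
So the least-cost plan costs $1.35.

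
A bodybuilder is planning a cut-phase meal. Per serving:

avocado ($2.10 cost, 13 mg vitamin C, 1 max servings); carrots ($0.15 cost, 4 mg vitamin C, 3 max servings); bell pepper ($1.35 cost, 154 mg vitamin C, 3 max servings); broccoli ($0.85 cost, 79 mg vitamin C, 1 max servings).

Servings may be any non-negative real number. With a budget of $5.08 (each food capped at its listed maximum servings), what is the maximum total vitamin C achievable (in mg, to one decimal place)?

Vitamin C per dollar: bell pepper 114.1, broccoli 92.94, carrots 26.67, avocado 6.19.
Take 3 servings of bell pepper: spends $4.05, +462.0 mg vitamin C (running total 462.0 mg).
Take 1 serving of broccoli: spends $0.85, +79.0 mg vitamin C (running total 541.0 mg).
Take 1.2 servings of carrots: spends $0.18, +4.8 mg vitamin C (running total 545.8 mg).
Filling greedily by vitamin C-per-dollar is optimal for one linear limit, giving 545.8 mg.

545.8 mg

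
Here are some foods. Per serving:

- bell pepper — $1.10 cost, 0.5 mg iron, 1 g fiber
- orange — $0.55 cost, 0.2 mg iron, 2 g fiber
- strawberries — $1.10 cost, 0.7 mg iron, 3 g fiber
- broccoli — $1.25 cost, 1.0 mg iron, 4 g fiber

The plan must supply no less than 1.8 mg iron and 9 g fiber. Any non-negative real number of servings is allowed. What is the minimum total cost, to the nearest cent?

$2.70

bell pepper only: max(1.8/0.5, 9/1) = 9 servings → $9.90.
orange only: max(1.8/0.2, 9/2) = 9 servings → $4.95.
strawberries only: max(1.8/0.7, 9/3) = 3 servings → $3.30.
broccoli only: max(1.8/1.0, 9/4) = 2.25 servings → $2.81.
bell pepper + orange with both tight: 2.25 servings and 3.375 servings → $4.33.
bell pepper + strawberries: intersection lies outside the first quadrant.
bell pepper + broccoli: the both-tight solution has a negative serving — not a feasible corner.
orange + strawberries with both tight: 1.125 servings and 2.25 servings → $3.09.
orange + broccoli with both tight: 1.5 servings and 1.5 servings → $2.70.
strawberries + broccoli: the both-tight solution has a negative serving — not a feasible corner.
Cheapest feasible corner: $2.70.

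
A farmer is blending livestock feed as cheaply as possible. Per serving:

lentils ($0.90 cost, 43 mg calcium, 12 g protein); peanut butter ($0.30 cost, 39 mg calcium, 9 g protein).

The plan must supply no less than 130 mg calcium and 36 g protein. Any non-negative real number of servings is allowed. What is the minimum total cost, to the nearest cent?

$1.20

Check every corner: each single food scaled to meet both minima, and each pair solved so both constraints bind.
lentils only: max(130/43, 36/12) = 3.023 servings → $2.72.
peanut butter only: max(130/39, 36/9) = 4 servings → $1.20.
lentils + peanut butter with both tight: 2.889 servings and 0.1481 servings → $2.64.
The minimum over all feasible corners is $1.20.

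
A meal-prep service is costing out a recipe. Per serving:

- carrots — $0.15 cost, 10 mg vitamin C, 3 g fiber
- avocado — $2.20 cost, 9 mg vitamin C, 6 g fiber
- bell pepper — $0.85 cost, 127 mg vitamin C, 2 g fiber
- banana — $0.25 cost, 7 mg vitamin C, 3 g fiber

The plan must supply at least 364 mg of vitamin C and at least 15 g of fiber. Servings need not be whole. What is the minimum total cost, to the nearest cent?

For a min-cost LP with two ≥-constraints, a basic feasible solution has at most two positive variables.
carrots only: max(364/10, 15/3) = 36.4 servings → $5.46.
avocado only: max(364/9, 15/6) = 40.44 servings → $88.98.
bell pepper only: max(364/127, 15/2) = 7.5 servings → $6.38.
banana only: max(364/7, 15/3) = 52 servings → $13.00.
carrots + avocado: the both-tight solution has a negative serving — not a feasible corner.
carrots + bell pepper with both tight: 3.26 servings and 2.609 servings → $2.71.
carrots + banana: the both-tight solution has a negative serving — not a feasible corner.
avocado + bell pepper with both tight: 1.582 servings and 2.754 servings → $5.82.
avocado + banana: intersection lies outside the first quadrant.
bell pepper + banana with both tight: 2.689 servings and 3.207 servings → $3.09.
Cheapest feasible corner: $2.71.

$2.71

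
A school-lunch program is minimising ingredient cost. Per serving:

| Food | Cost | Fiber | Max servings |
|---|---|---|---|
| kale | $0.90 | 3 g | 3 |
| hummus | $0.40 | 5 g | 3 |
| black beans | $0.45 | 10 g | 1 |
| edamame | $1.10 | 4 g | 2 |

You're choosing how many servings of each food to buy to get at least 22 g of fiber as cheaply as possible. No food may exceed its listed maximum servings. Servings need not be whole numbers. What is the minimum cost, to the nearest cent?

$1.41

Cost per g of fiber: black beans $0.0450, hummus $0.0800, edamame $0.2750, kale $0.3000.
Take 1 serving of black beans: +10.0 g fiber for $0.45 (total $0.45, still need 12.0 g).
Take 2.4 servings of hummus: +12.0 g fiber for $0.96 (total $1.41, still need 0.0 g).
Greedy by cheapest-per-g is optimal for a single linear constraint, so the minimum cost is $1.41.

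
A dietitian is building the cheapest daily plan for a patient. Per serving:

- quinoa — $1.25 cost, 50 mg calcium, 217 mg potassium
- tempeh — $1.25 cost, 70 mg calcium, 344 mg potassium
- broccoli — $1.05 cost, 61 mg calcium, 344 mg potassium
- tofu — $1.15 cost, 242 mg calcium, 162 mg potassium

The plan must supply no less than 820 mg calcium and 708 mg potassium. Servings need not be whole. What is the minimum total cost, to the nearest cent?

Compare the cost at each extreme point of the feasible region.
quinoa only: max(820/50, 708/217) = 16.4 servings → $20.50.
tempeh only: max(820/70, 708/344) = 11.71 servings → $14.64.
broccoli only: max(820/61, 708/344) = 13.44 servings → $14.11.
tofu only: max(820/242, 708/162) = 4.37 servings → $5.03.
quinoa + tempeh: intersection lies outside the first quadrant.
quinoa + broccoli: intersection lies outside the first quadrant.
quinoa + tofu with both tight: 0.8668 servings and 3.209 servings → $4.77.
tempeh + broccoli with both targets exact would need a negative amount; discard.
tempeh + tofu with both tight: 0.5354 servings and 3.234 servings → $4.39.
broccoli + tofu with both tight: 0.5247 servings and 3.256 servings → $4.30.
Cheapest feasible corner: $4.30.

$4.30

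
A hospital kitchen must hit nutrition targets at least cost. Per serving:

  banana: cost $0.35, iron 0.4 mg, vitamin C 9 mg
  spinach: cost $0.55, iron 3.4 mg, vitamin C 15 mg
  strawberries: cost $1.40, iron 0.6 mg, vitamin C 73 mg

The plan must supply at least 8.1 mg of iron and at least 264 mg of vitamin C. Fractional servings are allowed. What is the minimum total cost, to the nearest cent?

$5.54

banana only: max(8.1/0.4, 264/9) = 29.33 servings → $10.27.
spinach only: max(8.1/3.4, 264/15) = 17.6 servings → $9.68.
strawberries only: max(8.1/0.6, 264/73) = 13.5 servings → $18.90.
banana + spinach: intersection lies outside the first quadrant.
banana + strawberries with both tight: 18.19 servings and 1.374 servings → $8.29.
spinach + strawberries with both tight: 1.81 servings and 3.245 servings → $5.54.
So the least-cost plan costs $5.54.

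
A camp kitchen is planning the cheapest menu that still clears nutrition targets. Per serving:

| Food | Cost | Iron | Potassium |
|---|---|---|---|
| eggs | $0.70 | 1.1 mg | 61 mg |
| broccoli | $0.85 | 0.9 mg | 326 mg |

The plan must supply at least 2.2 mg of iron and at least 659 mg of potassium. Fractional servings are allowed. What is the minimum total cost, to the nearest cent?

$1.94

At the optimum either one food covers both requirements or two foods hit both targets exactly; no other combination can be cheaper.
eggs only: max(2.2/1.1, 659/61) = 10.8 servings → $7.56.
broccoli only: max(2.2/0.9, 659/326) = 2.444 servings → $2.08.
eggs + broccoli with both tight: 0.4086 servings and 1.945 servings → $1.94.
So the least-cost plan costs $1.94.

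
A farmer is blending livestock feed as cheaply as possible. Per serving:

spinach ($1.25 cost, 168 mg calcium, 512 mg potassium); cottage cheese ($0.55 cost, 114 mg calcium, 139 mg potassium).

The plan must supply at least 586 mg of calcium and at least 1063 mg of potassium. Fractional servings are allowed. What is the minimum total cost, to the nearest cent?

$3.33

A basic optimal solution has at most two foods positive. Try each food alone and each pair with both targets met exactly.
spinach only: max(586/168, 1063/512) = 3.488 servings → $4.36.
cottage cheese only: max(586/114, 1063/139) = 7.647 servings → $4.21.
spinach + cottage cheese with both tight: 1.135 servings and 3.468 servings → $3.33.
The minimum over all feasible corners is $3.33.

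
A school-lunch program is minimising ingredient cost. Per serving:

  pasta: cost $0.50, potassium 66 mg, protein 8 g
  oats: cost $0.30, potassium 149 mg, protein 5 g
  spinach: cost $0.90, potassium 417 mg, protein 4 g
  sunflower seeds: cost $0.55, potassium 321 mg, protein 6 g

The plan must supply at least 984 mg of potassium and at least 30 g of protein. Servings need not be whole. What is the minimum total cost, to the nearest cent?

$1.92

This is a tiny linear program; its minimum lies at a vertex of the feasible set. List the vertices and price them.
pasta only: max(984/66, 30/8) = 14.91 servings → $7.45.
oats only: max(984/149, 30/5) = 6.604 servings → $1.98.
spinach only: max(984/417, 30/4) = 7.5 servings → $6.75.
sunflower seeds only: max(984/321, 30/6) = 5 servings → $2.75.
pasta + oats: the both-tight solution has a negative serving — not a feasible corner.
pasta + spinach with both tight: 2.791 servings and 1.918 servings → $3.12.
pasta + sunflower seeds with both tight: 1.715 servings and 2.713 servings → $2.35.
oats + spinach with both tight: 5.758 servings and 0.3022 servings → $2.00.
oats + sunflower seeds with both tight: 5.241 servings and 0.6329 servings → $1.92.
spinach + sunflower seeds with both targets exact would need a negative amount; discard.
Cheapest feasible corner: $1.92.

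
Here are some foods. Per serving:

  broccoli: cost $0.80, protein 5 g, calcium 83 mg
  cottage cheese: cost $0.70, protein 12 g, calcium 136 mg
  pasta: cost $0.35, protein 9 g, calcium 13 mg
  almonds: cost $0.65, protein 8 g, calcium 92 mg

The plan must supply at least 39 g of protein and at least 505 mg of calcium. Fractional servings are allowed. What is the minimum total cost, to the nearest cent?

For a min-cost LP with two ≥-constraints, a basic feasible solution has at most two positive variables.
broccoli only: max(39/5, 505/83) = 7.8 servings → $6.24.
cottage cheese only: max(39/12, 505/136) = 3.713 servings → $2.60.
pasta only: max(39/9, 505/13) = 38.85 servings → $13.60.
almonds only: max(39/8, 505/92) = 5.489 servings → $3.57.
broccoli + cottage cheese with both tight: 2.392 servings and 2.253 servings → $3.49.
broccoli + pasta with both tight: 5.921 servings and 1.044 servings → $5.10.
broccoli + almonds with both tight: 2.216 servings and 3.49 servings → $4.04.
cottage cheese + pasta with both targets exact would need a negative amount; discard.
cottage cheese + almonds: intersection lies outside the first quadrant.
pasta + almonds: intersection lies outside the first quadrant.
So the least-cost plan costs $2.60.

$2.60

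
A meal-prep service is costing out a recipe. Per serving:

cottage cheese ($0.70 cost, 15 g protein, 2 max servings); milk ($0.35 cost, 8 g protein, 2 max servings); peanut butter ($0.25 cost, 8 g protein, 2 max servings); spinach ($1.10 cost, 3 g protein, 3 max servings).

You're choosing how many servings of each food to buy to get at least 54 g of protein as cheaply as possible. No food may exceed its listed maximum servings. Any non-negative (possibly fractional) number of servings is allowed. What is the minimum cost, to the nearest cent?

Cost per g of protein: peanut butter $0.0312, milk $0.0437, cottage cheese $0.0467, spinach $0.3667.
Take 2 servings of peanut butter: +16.0 g protein for $0.50 (total $0.50, still need 38.0 g).
Take 2 servings of milk: +16.0 g protein for $0.70 (total $1.20, still need 22.0 g).
Take 1.467 servings of cottage cheese: +22.0 g protein for $1.03 (total $2.23, still need 0.0 g).
Filling from the cheapest source first is optimal under one linear minimum: $2.23.

$2.23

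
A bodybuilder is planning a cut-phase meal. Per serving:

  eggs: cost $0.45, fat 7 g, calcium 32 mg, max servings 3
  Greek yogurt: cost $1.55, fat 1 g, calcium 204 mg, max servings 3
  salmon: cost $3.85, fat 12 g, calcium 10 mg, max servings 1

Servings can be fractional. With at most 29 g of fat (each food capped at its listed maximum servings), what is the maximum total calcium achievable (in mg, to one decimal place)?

712.2 mg

Calcium per g fat: Greek yogurt 204, eggs 4.571, salmon 0.8333.
Take 3 servings of Greek yogurt: uses 3 g fat, +612.0 mg calcium (running total 612.0 mg).
Take 3 servings of eggs: uses 21 g fat, +96.0 mg calcium (running total 708.0 mg).
Take 0.4167 servings of salmon: uses 5 g fat, +4.2 mg calcium (running total 712.2 mg).
Greedy by best ratio exhausts the fat allowance optimally: 712.2 mg.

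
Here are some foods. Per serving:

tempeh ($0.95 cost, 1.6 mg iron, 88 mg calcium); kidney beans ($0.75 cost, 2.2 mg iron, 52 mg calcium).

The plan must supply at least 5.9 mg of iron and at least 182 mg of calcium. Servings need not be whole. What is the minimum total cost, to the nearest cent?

Two binding constraints pin down two serving amounts, so the optimal mix uses at most two foods. The candidates are each food alone (scaled to the tighter of iron/calcium) and each pair with both constraints tight.
tempeh only: max(5.9/1.6, 182/88) = 3.688 servings → $3.50.
kidney beans only: max(5.9/2.2, 182/52) = 3.5 servings → $2.62.
tempeh + kidney beans with both tight: 0.8478 servings and 2.065 servings → $2.35.
The minimum over all feasible corners is $2.35.

$2.35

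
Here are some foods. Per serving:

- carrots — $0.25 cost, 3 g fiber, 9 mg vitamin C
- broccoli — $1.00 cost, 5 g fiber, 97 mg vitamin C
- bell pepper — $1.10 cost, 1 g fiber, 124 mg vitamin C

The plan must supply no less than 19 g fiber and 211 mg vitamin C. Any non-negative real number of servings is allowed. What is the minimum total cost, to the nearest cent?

$2.68

This is a tiny linear program; its minimum lies at a vertex of the feasible set. List the vertices and price them.
carrots only: max(19/3, 211/9) = 23.44 servings → $5.86.
broccoli only: max(19/5, 211/97) = 3.8 servings → $3.80.
bell pepper only: max(19/1, 211/124) = 19 servings → $20.90.
carrots + broccoli with both tight: 3.203 servings and 1.878 servings → $2.68.
carrots + bell pepper with both tight: 5.909 servings and 1.273 servings → $2.88.
broccoli + bell pepper with both targets exact would need a negative amount; discard.
Cheapest feasible corner: $2.68.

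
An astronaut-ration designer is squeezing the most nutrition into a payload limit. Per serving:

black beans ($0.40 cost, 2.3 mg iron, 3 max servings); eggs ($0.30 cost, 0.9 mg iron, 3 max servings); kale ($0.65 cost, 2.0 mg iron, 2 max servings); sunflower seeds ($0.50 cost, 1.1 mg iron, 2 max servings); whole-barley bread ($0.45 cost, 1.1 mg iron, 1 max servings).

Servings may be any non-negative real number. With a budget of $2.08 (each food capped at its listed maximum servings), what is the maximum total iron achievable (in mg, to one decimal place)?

Iron per dollar: black beans 5.75, kale 3.077, eggs 3, whole-barley bread 2.444, sunflower seeds 2.2.
Take 3 servings of black beans: spends $1.20, +6.9 mg iron (running total 6.9 mg).
Take 1.354 servings of kale: spends $0.88, +2.7 mg iron (running total 9.6 mg).
Filling greedily by iron-per-dollar is optimal for one linear limit, giving 9.6 mg.

9.6 mg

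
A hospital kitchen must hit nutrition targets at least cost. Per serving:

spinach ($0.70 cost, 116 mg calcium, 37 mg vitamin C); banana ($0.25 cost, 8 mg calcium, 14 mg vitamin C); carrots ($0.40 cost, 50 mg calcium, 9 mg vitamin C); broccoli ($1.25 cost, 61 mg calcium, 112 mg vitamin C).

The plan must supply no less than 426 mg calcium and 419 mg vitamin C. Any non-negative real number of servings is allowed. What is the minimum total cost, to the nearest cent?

spinach only: max(426/116, 419/37) = 11.32 servings → $7.93.
banana only: max(426/8, 419/14) = 53.25 servings → $13.31.
carrots only: max(426/50, 419/9) = 46.56 servings → $18.62.
broccoli only: max(426/61, 419/112) = 6.984 servings → $8.73.
spinach + banana with both tight: 1.967 servings and 24.73 servings → $7.56.
spinach + carrots: the both-tight solution has a negative serving — not a feasible corner.
spinach + broccoli with both tight: 2.064 servings and 3.059 servings → $5.27.
banana + carrots with both tight: 27.25 servings and 4.159 servings → $8.48.
banana + broccoli with both targets exact would need a negative amount; discard.
carrots + broccoli with both tight: 4.386 servings and 3.389 servings → $5.99.
Cheapest feasible corner: $5.27.

$5.27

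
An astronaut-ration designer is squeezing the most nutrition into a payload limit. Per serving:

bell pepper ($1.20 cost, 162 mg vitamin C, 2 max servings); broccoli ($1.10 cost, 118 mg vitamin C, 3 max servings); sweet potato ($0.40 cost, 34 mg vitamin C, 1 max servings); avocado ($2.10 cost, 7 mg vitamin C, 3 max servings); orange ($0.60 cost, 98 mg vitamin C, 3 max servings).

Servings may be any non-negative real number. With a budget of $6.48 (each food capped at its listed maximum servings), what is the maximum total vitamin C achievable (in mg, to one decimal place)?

Vitamin C per dollar: orange 163.3, bell pepper 135, broccoli 107.3, sweet potato 85, avocado 3.333.
Take 3 servings of orange: spends $1.80, +294.0 mg vitamin C (running total 294.0 mg).
Take 2 servings of bell pepper: spends $2.40, +324.0 mg vitamin C (running total 618.0 mg).
Take 2.073 servings of broccoli: spends $2.28, +244.6 mg vitamin C (running total 862.6 mg).
Greedy by best ratio exhausts the cost allowance optimally: 862.6 mg.

862.6 mg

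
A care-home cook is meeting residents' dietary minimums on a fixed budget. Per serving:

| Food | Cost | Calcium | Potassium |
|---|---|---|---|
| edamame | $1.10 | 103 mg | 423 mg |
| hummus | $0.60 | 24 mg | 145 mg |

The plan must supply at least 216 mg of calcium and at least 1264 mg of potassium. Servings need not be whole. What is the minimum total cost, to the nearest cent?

With two linear requirements the optimum uses one or two foods; enumerate the corners.
edamame only: max(216/103, 1264/423) = 2.988 servings → $3.29.
hummus only: max(216/24, 1264/145) = 9 servings → $5.40.
edamame + hummus with both tight: 0.2057 servings and 8.117 servings → $5.10.
The minimum over all feasible corners is $3.29.

$3.29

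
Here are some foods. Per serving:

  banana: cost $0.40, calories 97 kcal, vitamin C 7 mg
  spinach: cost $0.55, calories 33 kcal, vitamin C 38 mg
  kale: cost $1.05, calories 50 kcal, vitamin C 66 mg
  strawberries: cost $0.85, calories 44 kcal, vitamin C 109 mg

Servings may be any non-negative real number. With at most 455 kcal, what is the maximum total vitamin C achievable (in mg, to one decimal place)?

1127.2 mg

Vitamin C per kcal: strawberries 2.477, kale 1.32, spinach 1.152, banana 0.07216.
With no serving limits, spend the whole calories allowance on strawberries: 455 kcal / 44 kcal × 109 mg = 1127.2 mg.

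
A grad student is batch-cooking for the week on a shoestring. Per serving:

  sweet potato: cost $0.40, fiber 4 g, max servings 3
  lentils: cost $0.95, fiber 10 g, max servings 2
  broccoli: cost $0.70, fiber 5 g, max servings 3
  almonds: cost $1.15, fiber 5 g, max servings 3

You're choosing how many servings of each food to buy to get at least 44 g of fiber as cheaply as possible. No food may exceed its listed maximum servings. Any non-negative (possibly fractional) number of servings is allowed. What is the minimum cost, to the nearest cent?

Cost per g of fiber: lentils $0.0950, sweet potato $0.1000, broccoli $0.1400, almonds $0.2300.
Take 2 servings of lentils: +20.0 g fiber for $1.90 (total $1.90, still need 24.0 g).
Take 3 servings of sweet potato: +12.0 g fiber for $1.20 (total $3.10, still need 12.0 g).
Take 2.4 servings of broccoli: +12.0 g fiber for $1.68 (total $4.78, still need 0.0 g).
Greedy by cheapest-per-g is optimal for a single linear constraint, so the minimum cost is $4.78.

$4.78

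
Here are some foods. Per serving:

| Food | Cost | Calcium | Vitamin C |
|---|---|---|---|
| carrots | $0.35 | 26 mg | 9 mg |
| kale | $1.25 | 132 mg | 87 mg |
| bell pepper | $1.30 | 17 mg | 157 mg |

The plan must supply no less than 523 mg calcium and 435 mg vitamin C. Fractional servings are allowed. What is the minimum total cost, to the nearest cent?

$5.66

carrots only: max(523/26, 435/9) = 48.33 servings → $16.92.
kale only: max(523/132, 435/87) = 5 servings → $6.25.
bell pepper only: max(523/17, 435/157) = 30.76 servings → $39.99.
carrots + kale with both targets exact would need a negative amount; discard.
carrots + bell pepper with both tight: 19.02 servings and 1.681 servings → $8.84.
kale + bell pepper with both tight: 3.882 servings and 0.6193 servings → $5.66.
The minimum over all feasible corners is $5.66.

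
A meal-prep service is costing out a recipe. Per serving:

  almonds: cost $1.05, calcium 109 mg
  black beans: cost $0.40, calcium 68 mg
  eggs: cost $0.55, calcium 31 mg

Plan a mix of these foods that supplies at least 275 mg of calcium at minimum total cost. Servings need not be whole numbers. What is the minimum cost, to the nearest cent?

Cost per mg of calcium: black beans $0.0059, almonds $0.0096, eggs $0.0177.
With no serving limits, use only black beans: 275 mg / 68 mg = 4.044 servings × $0.40 = $1.62.

$1.62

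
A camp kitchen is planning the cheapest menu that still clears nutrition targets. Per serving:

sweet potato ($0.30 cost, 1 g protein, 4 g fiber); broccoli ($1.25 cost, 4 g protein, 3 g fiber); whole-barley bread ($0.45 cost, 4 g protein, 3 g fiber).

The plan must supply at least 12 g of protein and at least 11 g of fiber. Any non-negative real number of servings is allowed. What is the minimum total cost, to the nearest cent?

$1.47

sweet potato only: max(12/1, 11/4) = 12 servings → $3.60.
broccoli only: max(12/4, 11/3) = 3.667 servings → $4.58.
whole-barley bread only: max(12/4, 11/3) = 3.667 servings → $1.65.
sweet potato + broccoli with both tight: 0.6154 servings and 2.846 servings → $3.74.
sweet potato + whole-barley bread with both tight: 0.6154 servings and 2.846 servings → $1.47.
broccoli + whole-barley bread (both tight): parallel constraints — no distinct corner.
The minimum over all feasible corners is $1.47.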